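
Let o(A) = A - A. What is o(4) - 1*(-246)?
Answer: 246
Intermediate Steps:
o(A) = 0
o(4) - 1*(-246) = 0 - 1*(-246) = 0 + 246 = 246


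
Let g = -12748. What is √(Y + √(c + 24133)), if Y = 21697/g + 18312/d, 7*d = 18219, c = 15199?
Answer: √(7992128869563613 + 2996820122654408*√9833)/38709302 ≈ 14.271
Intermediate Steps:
d = 18219/7 (d = (⅐)*18219 = 18219/7 ≈ 2602.7)
Y = 412930663/77418604 (Y = 21697/(-12748) + 18312/(18219/7) = 21697*(-1/12748) + 18312*(7/18219) = -21697/12748 + 42728/6073 = 412930663/77418604 ≈ 5.3337)
√(Y + √(c + 24133)) = √(412930663/77418604 + √(15199 + 24133)) = √(412930663/77418604 + √39332) = √(412930663/77418604 + 2*√9833)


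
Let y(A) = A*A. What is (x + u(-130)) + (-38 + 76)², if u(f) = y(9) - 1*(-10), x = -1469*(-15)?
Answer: 23570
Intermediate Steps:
y(A) = A²
x = 22035
u(f) = 91 (u(f) = 9² - 1*(-10) = 81 + 10 = 91)
(x + u(-130)) + (-38 + 76)² = (22035 + 91) + (-38 + 76)² = 22126 + 38² = 22126 + 1444 = 23570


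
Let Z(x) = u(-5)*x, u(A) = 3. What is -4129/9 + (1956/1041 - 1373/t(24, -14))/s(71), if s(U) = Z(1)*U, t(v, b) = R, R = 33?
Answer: -373147606/813021 ≈ -458.96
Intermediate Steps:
t(v, b) = 33
Z(x) = 3*x
s(U) = 3*U (s(U) = (3*1)*U = 3*U)
-4129/9 + (1956/1041 - 1373/t(24, -14))/s(71) = -4129/9 + (1956/1041 - 1373/33)/((3*71)) = -4129*⅑ + (1956*(1/1041) - 1373*1/33)/213 = -4129/9 + (652/347 - 1373/33)*(1/213) = -4129/9 - 454915/11451*1/213 = -4129/9 - 454915/2439063 = -373147606/813021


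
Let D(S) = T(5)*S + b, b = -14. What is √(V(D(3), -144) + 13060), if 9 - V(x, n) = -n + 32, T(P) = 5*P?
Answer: √12893 ≈ 113.55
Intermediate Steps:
D(S) = -14 + 25*S (D(S) = (5*5)*S - 14 = 25*S - 14 = -14 + 25*S)
V(x, n) = -23 + n (V(x, n) = 9 - (-n + 32) = 9 - (32 - n) = 9 + (-32 + n) = -23 + n)
√(V(D(3), -144) + 13060) = √((-23 - 144) + 13060) = √(-167 + 13060) = √12893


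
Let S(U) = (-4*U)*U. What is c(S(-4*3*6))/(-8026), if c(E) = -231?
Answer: 231/8026 ≈ 0.028781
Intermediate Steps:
S(U) = -4*U²
c(S(-4*3*6))/(-8026) = -231/(-8026) = -231*(-1/8026) = 231/8026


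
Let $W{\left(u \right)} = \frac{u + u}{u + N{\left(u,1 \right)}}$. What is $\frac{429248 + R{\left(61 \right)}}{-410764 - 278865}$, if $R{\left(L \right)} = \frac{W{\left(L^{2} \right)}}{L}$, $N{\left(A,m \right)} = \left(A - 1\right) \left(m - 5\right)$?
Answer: $- \frac{4789978310}{7695570011} \approx -0.62243$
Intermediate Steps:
$N{\left(A,m \right)} = \left(-1 + A\right) \left(-5 + m\right)$
$W{\left(u \right)} = \frac{2 u}{4 - 3 u}$ ($W{\left(u \right)} = \frac{u + u}{u + \left(5 - 1 - 5 u + u 1\right)} = \frac{2 u}{u + \left(5 - 1 - 5 u + u\right)} = \frac{2 u}{u - \left(-4 + 4 u\right)} = \frac{2 u}{4 - 3 u}$)
$R{\left(L \right)} = \frac{2 L}{4 - 3 L^{2}}$ ($R{\left(L \right)} = \frac{2 L^{2} \frac{1}{4 - 3 L^{2}}}{L} = \frac{2 L}{4 - 3 L^{2}}$)
$\frac{429248 + R{\left(61 \right)}}{-410764 - 278865} = \frac{429248 + 2 \cdot 61 \frac{1}{4 - 3 \cdot 61^{2}}}{-410764 - 278865} = \frac{429248 + 2 \cdot 61 \frac{1}{4 - 11163}}{-689629} = \left(429248 + 2 \cdot 61 \frac{1}{4 - 11163}\right) \left(- \frac{1}{689629}\right) = \left(429248 + 2 \cdot 61 \frac{1}{-11159}\right) \left(- \frac{1}{689629}\right) = \left(429248 + 2 \cdot 61 \left(- \frac{1}{11159}\right)\right) \left(- \frac{1}{689629}\right) = \left(429248 - \frac{122}{11159}\right) \left(- \frac{1}{689629}\right) = \frac{4789978310}{11159} \left(- \frac{1}{689629}\right) = - \frac{4789978310}{7695570011}$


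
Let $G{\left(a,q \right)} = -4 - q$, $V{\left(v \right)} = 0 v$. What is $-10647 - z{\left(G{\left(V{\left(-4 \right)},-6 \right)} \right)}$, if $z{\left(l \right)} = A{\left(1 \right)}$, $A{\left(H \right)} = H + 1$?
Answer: $-10649$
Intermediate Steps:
$A{\left(H \right)} = 1 + H$
$V{\left(v \right)} = 0$
$z{\left(l \right)} = 2$ ($z{\left(l \right)} = 1 + 1 = 2$)
$-10647 - z{\left(G{\left(V{\left(-4 \right)},-6 \right)} \right)} = -10647 - 2 = -10649$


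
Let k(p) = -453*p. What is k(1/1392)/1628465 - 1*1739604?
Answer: -1314458281727191/755607760 ≈ -1.7396e+6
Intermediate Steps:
k(1/1392)/1628465 - 1*1739604 = -453/1392/1628465 - 1*1739604 = -453*1/1392*(1/1628465) - 1739604 = -151/464*1/1628465 - 1739604 = -151/755607760 - 1739604 = -1314458281727191/755607760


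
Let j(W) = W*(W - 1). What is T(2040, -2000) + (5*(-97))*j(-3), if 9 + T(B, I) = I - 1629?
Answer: -9458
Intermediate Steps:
j(W) = W*(-1 + W)
T(B, I) = -1638 + I (T(B, I) = -9 + (I - 1629) = -9 + (-1629 + I) = -1638 + I)
T(2040, -2000) + (5*(-97))*j(-3) = (-1638 - 2000) + (5*(-97))*(-3*(-1 - 3)) = -3638 - (-1455)*(-4) = -3638 - 485*12 = -3638 - 5820 = -9458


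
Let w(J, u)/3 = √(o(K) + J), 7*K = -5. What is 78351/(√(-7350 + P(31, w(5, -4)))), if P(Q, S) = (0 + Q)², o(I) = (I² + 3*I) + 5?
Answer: -78351*I*√6389/6389 ≈ -980.23*I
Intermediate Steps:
K = -5/7 (K = (⅐)*(-5) = -5/7 ≈ -0.71429)
o(I) = 5 + I² + 3*I
w(J, u) = 3*√(165/49 + J) (w(J, u) = 3*√((5 + (-5/7)² + 3*(-5/7)) + J) = 3*√((5 + 25/49 - 15/7) + J) = 3*√(165/49 + J))
P(Q, S) = Q²
78351/(√(-7350 + P(31, w(5, -4)))) = 78351/(√(-7350 + 31²)) = 78351/(√(-7350 + 961)) = 78351/(√(-6389)) = 78351/((I*√6389)) = 78351*(-I*√6389/6389) = -78351*I*√6389/6389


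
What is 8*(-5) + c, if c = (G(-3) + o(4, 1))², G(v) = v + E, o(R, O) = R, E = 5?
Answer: -4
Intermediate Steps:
G(v) = 5 + v (G(v) = v + 5 = 5 + v)
c = 36 (c = ((5 - 3) + 4)² = (2 + 4)² = 6² = 36)
8*(-5) + c = 8*(-5) + 36 = -40 + 36 = -4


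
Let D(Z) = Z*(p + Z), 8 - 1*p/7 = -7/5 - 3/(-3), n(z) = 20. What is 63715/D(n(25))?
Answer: 63715/1576 ≈ 40.428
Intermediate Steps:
p = 294/5 (p = 56 - 7*(-7/5 - 3/(-3)) = 56 - 7*(-7*⅕ - 3*(-⅓)) = 56 - 7*(-7/5 + 1) = 56 - 7*(-⅖) = 56 + 14/5 = 294/5 ≈ 58.800)
D(Z) = Z*(294/5 + Z)
63715/D(n(25)) = 63715/(((⅕)*20*(294 + 5*20))) = 63715/(((⅕)*20*(294 + 100))) = 63715/(((⅕)*20*394)) = 63715/1576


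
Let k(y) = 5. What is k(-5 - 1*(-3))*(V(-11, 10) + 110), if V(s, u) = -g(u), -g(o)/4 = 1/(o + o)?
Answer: 551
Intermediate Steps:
g(o) = -2/o (g(o) = -4/(o + o) = -4*1/(2*o) = -2/o)
V(s, u) = 2/u (V(s, u) = -(-2)/u = 2/u)
k(-5 - 1*(-3))*(V(-11, 10) + 110) = 5*(2/10 + 110) = 5*(2*(1/10) + 110) = 5*(1/5 + 110) = 5*(551/5) = 551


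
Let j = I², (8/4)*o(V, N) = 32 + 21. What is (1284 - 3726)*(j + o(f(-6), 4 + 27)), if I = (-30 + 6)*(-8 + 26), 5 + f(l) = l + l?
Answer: -455800521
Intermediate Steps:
f(l) = -5 + 2*l (f(l) = -5 + (l + l) = -5 + 2*l)
I = -432 (I = -24*18 = -432)
o(V, N) = 53/2 (o(V, N) = (32 + 21)/2 = (½)*53 = 53/2)
j = 186624 (j = (-432)² = 186624)
(1284 - 3726)*(j + o(f(-6), 4 + 27)) = (1284 - 3726)*(186624 + 53/2) = -2442*373301/2 = -455800521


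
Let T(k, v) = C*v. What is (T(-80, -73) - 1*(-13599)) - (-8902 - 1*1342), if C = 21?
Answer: 22310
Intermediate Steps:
T(k, v) = 21*v
(T(-80, -73) - 1*(-13599)) - (-8902 - 1*1342) = (21*(-73) - 1*(-13599)) - (-8902 - 1*1342) = (-1533 + 13599) - (-8902 - 1342) = 12066 - 1*(-10244) = 12066 + 10244 = 22310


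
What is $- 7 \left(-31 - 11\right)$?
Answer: $294$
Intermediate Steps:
$- 7 \left(-31 - 11\right) = \left(-7\right) \left(-42\right) = 294$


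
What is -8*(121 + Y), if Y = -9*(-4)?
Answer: -1256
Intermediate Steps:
Y = 36
-8*(121 + Y) = -8*(121 + 36) = -8*157 = -1256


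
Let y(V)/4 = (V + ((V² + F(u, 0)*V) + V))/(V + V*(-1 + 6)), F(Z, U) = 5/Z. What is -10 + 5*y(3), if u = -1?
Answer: -10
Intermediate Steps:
y(V) = 2*(V² - 3*V)/(3*V) (y(V) = 4*((V + ((V² + (5/(-1))*V) + V))/(V + V*(-1 + 6))) = 4*((V + ((V² + (5*(-1))*V) + V))/(V + V*5)) = 4*((V + ((V² - 5*V) + V))/(V + 5*V)) = 4*((V + (V² - 4*V))/((6*V))) = 4*((V² - 3*V)*(1/(6*V))) = 4*((V² - 3*V)/(6*V)) = 2*(V² - 3*V)/(3*V))
-10 + 5*y(3) = -10 + 5*(-2 + (⅔)*3) = -10 + 5*(-2 + 2) = -10 + 5*0 = -10 + 0 = -10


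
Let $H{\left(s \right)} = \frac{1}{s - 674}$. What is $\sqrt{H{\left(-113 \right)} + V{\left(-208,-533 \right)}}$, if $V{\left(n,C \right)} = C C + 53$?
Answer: $\frac{\sqrt{175988745611}}{787} \approx 533.05$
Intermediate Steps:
$V{\left(n,C \right)} = 53 + C^{2}$ ($V{\left(n,C \right)} = C^{2} + 53 = 53 + C^{2}$)
$H{\left(s \right)} = \frac{1}{-674 + s}$
$\sqrt{H{\left(-113 \right)} + V{\left(-208,-533 \right)}} = \sqrt{\frac{1}{-674 - 113} + \left(53 + \left(-533\right)^{2}\right)} = \sqrt{\frac{1}{-787} + \left(53 + 284089\right)} = \sqrt{- \frac{1}{787} + 284142} = \sqrt{\frac{223619753}{787}} = \frac{\sqrt{175988745611}}{787}$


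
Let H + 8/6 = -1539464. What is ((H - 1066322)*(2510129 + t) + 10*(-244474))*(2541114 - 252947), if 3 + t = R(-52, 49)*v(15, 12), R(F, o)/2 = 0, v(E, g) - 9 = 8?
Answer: -44899719284258901944/3 ≈ -1.4967e+19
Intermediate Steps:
v(E, g) = 17 (v(E, g) = 9 + 8 = 17)
R(F, o) = 0 (R(F, o) = 2*0 = 0)
H = -4618396/3 (H = -4/3 - 1539464 = -4618396/3 ≈ -1.5395e+6)
t = -3 (t = -3 + 0*17 = -3 + 0 = -3)
((H - 1066322)*(2510129 + t) + 10*(-244474))*(2541114 - 252947) = ((-4618396/3 - 1066322)*(2510129 - 3) + 10*(-244474))*(2541114 - 252947) = (-7817362/3*2510126 - 2444740)*2288167 = (-19622563607612/3 - 2444740)*2288167 = -19622570941832/3*2288167 = -44899719284258901944/3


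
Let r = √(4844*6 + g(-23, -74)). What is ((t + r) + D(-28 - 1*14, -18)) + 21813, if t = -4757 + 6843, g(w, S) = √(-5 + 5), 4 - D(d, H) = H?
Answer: 23921 + 2*√7266 ≈ 24091.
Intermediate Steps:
D(d, H) = 4 - H
g(w, S) = 0 (g(w, S) = √0 = 0)
t = 2086
r = 2*√7266 (r = √(4844*6 + 0) = √(29064 + 0) = √29064 = 2*√7266 ≈ 170.48)
((t + r) + D(-28 - 1*14, -18)) + 21813 = ((2086 + 2*√7266) + (4 - 1*(-18))) + 21813 = ((2086 + 2*√7266) + (4 + 18)) + 21813 = ((2086 + 2*√7266) + 22) + 21813 = (2108 + 2*√7266) + 21813 = 23921 + 2*√7266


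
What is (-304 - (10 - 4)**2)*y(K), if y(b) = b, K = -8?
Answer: 2720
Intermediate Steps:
(-304 - (10 - 4)**2)*y(K) = (-304 - (10 - 4)**2)*(-8) = (-304 - 1*6**2)*(-8) = (-304 - 1*36)*(-8) = (-304 - 36)*(-8) = -340*(-8) = 2720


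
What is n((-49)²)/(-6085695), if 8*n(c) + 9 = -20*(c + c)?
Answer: 96049/48685560 ≈ 0.0019728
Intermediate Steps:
n(c) = -9/8 - 5*c (n(c) = -9/8 + (-20*(c + c))/8 = -9/8 + (-40*c)/8 = -9/8 - 5*c)
n((-49)²)/(-6085695) = (-9/8 - 5*(-49)²)/(-6085695) = (-9/8 - 5*2401)*(-1/6085695) = (-9/8 - 12005)*(-1/6085695) = -96049/8*(-1/6085695) = 96049/48685560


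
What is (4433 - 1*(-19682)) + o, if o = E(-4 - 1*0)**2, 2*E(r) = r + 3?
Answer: 96461/4 ≈ 24115.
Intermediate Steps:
E(r) = 3/2 + r/2 (E(r) = (r + 3)/2 = (3 + r)/2 = 3/2 + r/2)
o = 1/4 (o = (3/2 + (-4 - 1*0)/2)**2 = (3/2 + (-4 + 0)/2)**2 = (3/2 + (1/2)*(-4))**2 = (3/2 - 2)**2 = (-1/2)**2 = 1/4 ≈ 0.25000)
(4433 - 1*(-19682)) + o = (4433 - 1*(-19682)) + 1/4 = (4433 + 19682) + 1/4 = 24115 + 1/4 = 96461/4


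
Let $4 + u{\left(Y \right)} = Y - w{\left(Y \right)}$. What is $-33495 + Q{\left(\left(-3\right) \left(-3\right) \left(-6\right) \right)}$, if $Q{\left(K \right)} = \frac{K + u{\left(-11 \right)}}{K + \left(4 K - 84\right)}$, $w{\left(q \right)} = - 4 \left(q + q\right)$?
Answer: $- \frac{11857073}{354} \approx -33495.0$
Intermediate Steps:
$w{\left(q \right)} = - 8 q$ ($w{\left(q \right)} = - 4 \cdot 2 q = - 8 q$)
$u{\left(Y \right)} = -4 + 9 Y$ ($u{\left(Y \right)} = -4 + \left(Y - - 8 Y\right) = -4 + \left(Y + 8 Y\right) = -4 + 9 Y$)
$Q{\left(K \right)} = \frac{-103 + K}{-84 + 5 K}$ ($Q{\left(K \right)} = \frac{K + \left(-4 + 9 \left(-11\right)\right)}{K + \left(4 K - 84\right)} = \frac{K - 103}{K + \left(-84 + 4 K\right)} = \frac{K - 103}{-84 + 5 K} = \frac{-103 + K}{-84 + 5 K}$)
$-33495 + Q{\left(\left(-3\right) \left(-3\right) \left(-6\right) \right)} = -33495 + \frac{-103 + \left(-3\right) \left(-3\right) \left(-6\right)}{-84 + 5 \left(-3\right) \left(-3\right) \left(-6\right)} = -33495 + \frac{-103 + 9 \left(-6\right)}{-84 + 5 \cdot 9 \left(-6\right)} = -33495 + \frac{-103 - 54}{-84 + 5 \left(-54\right)} = -33495 + \frac{1}{-84 - 270} \left(-157\right) = -33495 + \frac{1}{-354} \left(-157\right) = -33495 - - \frac{157}{354} = -33495 + \frac{157}{354} = - \frac{11857073}{354}$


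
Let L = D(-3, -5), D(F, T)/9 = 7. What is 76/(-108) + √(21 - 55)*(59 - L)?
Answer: -19/27 - 4*I*√34 ≈ -0.7037 - 23.324*I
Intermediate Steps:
D(F, T) = 63 (D(F, T) = 9*7 = 63)
L = 63
76/(-108) + √(21 - 55)*(59 - L) = 76/(-108) + √(21 - 55)*(59 - 1*63) = 76*(-1/108) + √(-34)*(59 - 63) = -19/27 + (I*√34)*(-4) = -19/27 - 4*I*√34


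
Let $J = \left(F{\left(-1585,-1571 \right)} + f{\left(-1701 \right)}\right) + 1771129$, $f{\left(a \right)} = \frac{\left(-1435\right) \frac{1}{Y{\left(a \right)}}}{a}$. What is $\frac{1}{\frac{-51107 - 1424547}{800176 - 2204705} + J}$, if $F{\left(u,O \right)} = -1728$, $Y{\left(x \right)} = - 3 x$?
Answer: $\frac{248808098763}{440241560208162736} \approx 5.6516 \cdot 10^{-7}$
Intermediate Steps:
$f{\left(a \right)} = \frac{1435}{3 a^{2}}$ ($f{\left(a \right)} = \frac{\left(-1435\right) \frac{1}{\left(-3\right) a}}{a} = \frac{\left(-1435\right) \left(- \frac{1}{3 a}\right)}{a} = \frac{\frac{1435}{3} \frac{1}{a}}{a} = \frac{1435}{3 a^{2}}$)
$J = \frac{2194108552834}{1240029}$ ($J = \left(-1728 + \frac{1435}{3 \cdot 2893401}\right) + 1771129 = \left(-1728 + \frac{1435}{3} \cdot \frac{1}{2893401}\right) + 1771129 = \left(-1728 + \frac{205}{1240029}\right) + 1771129 = - \frac{2142769907}{1240029} + 1771129 = \frac{2194108552834}{1240029} \approx 1.7694 \cdot 10^{6}$)
$\frac{1}{\frac{-51107 - 1424547}{800176 - 2204705} + J} = \frac{1}{\frac{-51107 - 1424547}{800176 - 2204705} + \frac{2194108552834}{1240029}} = \frac{1}{- \frac{1475654}{-1404529} + \frac{2194108552834}{1240029}} = \frac{1}{\left(-1475654\right) \left(- \frac{1}{1404529}\right) + \frac{2194108552834}{1240029}} = \frac{1}{\frac{1475654}{1404529} + \frac{2194108552834}{1240029}} = \frac{1}{\frac{440241560208162736}{248808098763}} = \frac{248808098763}{440241560208162736}$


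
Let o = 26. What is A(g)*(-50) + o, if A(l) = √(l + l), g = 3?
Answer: 26 - 50*√6 ≈ -96.474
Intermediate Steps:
A(l) = √2*√l (A(l) = √(2*l) = √2*√l)
A(g)*(-50) + o = (√2*√3)*(-50) + 26 = √6*(-50) + 26 = -50*√6 + 26 = 26 - 50*√6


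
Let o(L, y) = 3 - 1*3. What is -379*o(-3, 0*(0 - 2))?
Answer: 0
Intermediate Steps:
o(L, y) = 0 (o(L, y) = 3 - 3 = 0)
-379*o(-3, 0*(0 - 2)) = -379*0 = 0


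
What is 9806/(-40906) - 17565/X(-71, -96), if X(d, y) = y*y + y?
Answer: -26931487/12435424 ≈ -2.1657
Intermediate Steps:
X(d, y) = y + y² (X(d, y) = y² + y = y + y²)
9806/(-40906) - 17565/X(-71, -96) = 9806/(-40906) - 17565*(-1/(96*(1 - 96))) = 9806*(-1/40906) - 17565/((-96*(-95))) = -4903/20453 - 17565/9120 = -4903/20453 - 17565*1/9120 = -4903/20453 - 1171/608 = -26931487/12435424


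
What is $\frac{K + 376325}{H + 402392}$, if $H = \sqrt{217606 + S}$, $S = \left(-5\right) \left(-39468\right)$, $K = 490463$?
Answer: $\frac{174394278448}{80959453359} - \frac{433394 \sqrt{414946}}{80959453359} \approx 2.1506$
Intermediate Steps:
$S = 197340$
$H = \sqrt{414946}$ ($H = \sqrt{217606 + 197340} = \sqrt{414946} \approx 644.16$)
$\frac{K + 376325}{H + 402392} = \frac{490463 + 376325}{\sqrt{414946} + 402392} = \frac{866788}{402392 + \sqrt{414946}}$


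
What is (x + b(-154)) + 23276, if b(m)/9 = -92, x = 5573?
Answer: 28021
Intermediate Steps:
b(m) = -828 (b(m) = 9*(-92) = -828)
(x + b(-154)) + 23276 = (5573 - 828) + 23276 = 4745 + 23276 = 28021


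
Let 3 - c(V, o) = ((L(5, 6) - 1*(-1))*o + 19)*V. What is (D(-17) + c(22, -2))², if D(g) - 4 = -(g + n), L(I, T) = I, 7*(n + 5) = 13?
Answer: 788544/49 ≈ 16093.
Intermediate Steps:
n = -22/7 (n = -5 + (⅐)*13 = -5 + 13/7 = -22/7 ≈ -3.1429)
D(g) = 50/7 - g (D(g) = 4 - (g - 22/7) = 4 - (-22/7 + g) = 4 + (22/7 - g) = 50/7 - g)
c(V, o) = 3 - V*(19 + 6*o) (c(V, o) = 3 - ((5 - 1*(-1))*o + 19)*V = 3 - ((5 + 1)*o + 19)*V = 3 - (6*o + 19)*V = 3 - (19 + 6*o)*V = 3 - V*(19 + 6*o))
(D(-17) + c(22, -2))² = ((50/7 - 1*(-17)) + (3 - 19*22 - 6*22*(-2)))² = ((50/7 + 17) + (3 - 418 + 264))² = (169/7 - 151)² = (-888/7)² = 788544/49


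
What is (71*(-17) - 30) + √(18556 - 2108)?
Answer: -1237 + 8*√257 ≈ -1108.8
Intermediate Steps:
(71*(-17) - 30) + √(18556 - 2108) = (-1207 - 30) + √16448 = -1237 + 8*√257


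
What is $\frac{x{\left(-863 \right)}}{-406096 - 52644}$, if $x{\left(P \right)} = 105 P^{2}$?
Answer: $- \frac{15640149}{91748} \approx -170.47$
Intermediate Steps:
$\frac{x{\left(-863 \right)}}{-406096 - 52644} = \frac{105 \left(-863\right)^{2}}{-406096 - 52644} = \frac{105 \cdot 744769}{-458740} = 78200745 \left(- \frac{1}{458740}\right) = - \frac{15640149}{91748}$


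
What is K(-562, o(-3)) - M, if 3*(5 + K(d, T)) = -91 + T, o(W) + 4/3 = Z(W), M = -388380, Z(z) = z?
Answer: 3495089/9 ≈ 3.8834e+5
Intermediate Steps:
o(W) = -4/3 + W
K(d, T) = -106/3 + T/3 (K(d, T) = -5 + (-91 + T)/3 = -5 + (-91/3 + T/3) = -106/3 + T/3)
K(-562, o(-3)) - M = (-106/3 + (-4/3 - 3)/3) - 1*(-388380) = (-106/3 + (⅓)*(-13/3)) + 388380 = (-106/3 - 13/9) + 388380 = -331/9 + 388380 = 3495089/9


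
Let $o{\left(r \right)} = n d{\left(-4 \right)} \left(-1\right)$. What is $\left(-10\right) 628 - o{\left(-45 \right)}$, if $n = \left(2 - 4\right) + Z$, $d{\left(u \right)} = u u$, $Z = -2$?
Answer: $-6344$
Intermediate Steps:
$d{\left(u \right)} = u^{2}$
$n = -4$ ($n = \left(2 - 4\right) - 2 = -2 - 2 = -4$)
$o{\left(r \right)} = 64$ ($o{\left(r \right)} = - 4 \left(-4\right)^{2} \left(-1\right) = \left(-4\right) 16 \left(-1\right) = \left(-64\right) \left(-1\right) = 64$)
$\left(-10\right) 628 - o{\left(-45 \right)} = \left(-10\right) 628 - 64 = -6280 - 64 = -6344$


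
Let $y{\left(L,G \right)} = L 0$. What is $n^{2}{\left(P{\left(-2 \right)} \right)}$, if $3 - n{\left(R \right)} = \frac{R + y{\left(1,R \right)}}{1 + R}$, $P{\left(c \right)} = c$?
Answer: $1$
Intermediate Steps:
$y{\left(L,G \right)} = 0$
$n{\left(R \right)} = 3 - \frac{R}{1 + R}$ ($n{\left(R \right)} = 3 - \frac{R + 0}{1 + R} = 3 - \frac{R}{1 + R}$)
$n^{2}{\left(P{\left(-2 \right)} \right)} = \left(\frac{3 + 2 \left(-2\right)}{1 - 2}\right)^{2} = \left(\frac{3 - 4}{-1}\right)^{2} = \left(\left(-1\right) \left(-1\right)\right)^{2} = 1^{2} = 1$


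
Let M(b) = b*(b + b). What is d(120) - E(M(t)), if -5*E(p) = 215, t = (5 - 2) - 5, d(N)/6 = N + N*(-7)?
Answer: -4277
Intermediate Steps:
d(N) = -36*N (d(N) = 6*(N + N*(-7)) = 6*(N - 7*N) = 6*(-6*N) = -36*N)
t = -2 (t = 3 - 5 = -2)
M(b) = 2*b**2 (M(b) = b*(2*b) = 2*b**2)
E(p) = -43 (E(p) = -1/5*215 = -43)
d(120) - E(M(t)) = -36*120 - 1*(-43) = -4320 + 43 = -4277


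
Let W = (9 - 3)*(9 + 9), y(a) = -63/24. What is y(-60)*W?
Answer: -567/2 ≈ -283.50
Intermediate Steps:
y(a) = -21/8 (y(a) = -63*1/24 = -21/8)
W = 108 (W = 6*18 = 108)
y(-60)*W = -21/8*108 = -567/2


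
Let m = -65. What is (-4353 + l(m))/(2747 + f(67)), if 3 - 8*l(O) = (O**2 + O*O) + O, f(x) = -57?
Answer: -21603/10760 ≈ -2.0077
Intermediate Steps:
l(O) = 3/8 - O**2/4 - O/8 (l(O) = 3/8 - ((O**2 + O*O) + O)/8 = 3/8 - ((O**2 + O**2) + O)/8 = 3/8 - (2*O**2 + O)/8 = 3/8 - (O + 2*O**2)/8 = 3/8 + (-O**2/4 - O/8) = 3/8 - O**2/4 - O/8)
(-4353 + l(m))/(2747 + f(67)) = (-4353 + (3/8 - 1/4*(-65)**2 - 1/8*(-65)))/(2747 - 57) = (-4353 + (3/8 - 1/4*4225 + 65/8))/2690 = (-4353 + (3/8 - 4225/4 + 65/8))*(1/2690) = (-4353 - 4191/4)*(1/2690) = -21603/4*1/2690 = -21603/10760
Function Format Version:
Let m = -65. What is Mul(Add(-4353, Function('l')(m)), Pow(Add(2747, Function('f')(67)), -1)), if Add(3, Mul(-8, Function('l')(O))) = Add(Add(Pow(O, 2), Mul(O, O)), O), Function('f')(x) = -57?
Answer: Rational(-21603, 10760) ≈ -2.0077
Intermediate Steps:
Function('l')(O) = Add(Rational(3, 8), Mul(Rational(-1, 4), Pow(O, 2)), Mul(Rational(-1, 8), O)) (Function('l')(O) = Add(Rational(3, 8), Mul(Rational(-1, 8), Add(Add(Pow(O, 2), Mul(O, O)), O))) = Add(Rational(3, 8), Mul(Rational(-1, 8), Add(Add(Pow(O, 2), Pow(O, 2)), O))) = Add(Rational(3, 8), Mul(Rational(-1, 8), Add(Mul(2, Pow(O, 2)), O))) = Add(Rational(3, 8), Mul(Rational(-1, 8), Add(O, Mul(2, Pow(O, 2))))) = Add(Rational(3, 8), Add(Mul(Rational(-1, 4), Pow(O, 2)), Mul(Rational(-1, 8), O))) = Add(Rational(3, 8), Mul(Rational(-1, 4), Pow(O, 2)), Mul(Rational(-1, 8), O)))
Mul(Add(-4353, Function('l')(m)), Pow(Add(2747, Function('f')(67)), -1)) = Mul(Add(-4353, Add(Rational(3, 8), Mul(Rational(-1, 4), Pow(-65, 2)), Mul(Rational(-1, 8), -65))), Pow(Add(2747, -57), -1)) = Mul(Add(-4353, Add(Rational(3, 8), Mul(Rational(-1, 4), 4225), Rational(65, 8))), Pow(2690, -1)) = Mul(Add(-4353, Add(Rational(3, 8), Rational(-4225, 4), Rational(65, 8))), Rational(1, 2690)) = Mul(Add(-4353, Rational(-4191, 4)), Rational(1, 2690)) = Mul(Rational(-21603, 4), Rational(1, 2690)) = Rational(-21603, 10760)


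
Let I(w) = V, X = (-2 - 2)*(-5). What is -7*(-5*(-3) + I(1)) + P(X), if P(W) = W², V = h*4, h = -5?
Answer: 435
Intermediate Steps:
X = 20 (X = -4*(-5) = 20)
V = -20 (V = -5*4 = -20)
I(w) = -20
-7*(-5*(-3) + I(1)) + P(X) = -7*(-5*(-3) - 20) + 20² = -7*(15 - 20) + 400 = -7*(-5) + 400 = 35 + 400 = 435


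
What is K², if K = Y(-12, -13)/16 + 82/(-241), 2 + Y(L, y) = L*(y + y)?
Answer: 1346816601/3717184 ≈ 362.32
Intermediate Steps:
Y(L, y) = -2 + 2*L*y (Y(L, y) = -2 + L*(y + y) = -2 + L*(2*y) = -2 + 2*L*y)
K = 36699/1928 (K = (-2 + 2*(-12)*(-13))/16 + 82/(-241) = (-2 + 312)*(1/16) + 82*(-1/241) = 310*(1/16) - 82/241 = 155/8 - 82/241 = 36699/1928 ≈ 19.035)
K² = (36699/1928)² = 1346816601/3717184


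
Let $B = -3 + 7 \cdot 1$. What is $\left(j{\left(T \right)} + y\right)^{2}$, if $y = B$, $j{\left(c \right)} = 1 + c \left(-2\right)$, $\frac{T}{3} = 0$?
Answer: $25$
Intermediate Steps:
$T = 0$ ($T = 3 \cdot 0 = 0$)
$j{\left(c \right)} = 1 - 2 c$
$B = 4$ ($B = -3 + 7 = 4$)
$y = 4$
$\left(j{\left(T \right)} + y\right)^{2} = \left(\left(1 - 0\right) + 4\right)^{2} = \left(\left(1 + 0\right) + 4\right)^{2} = \left(1 + 4\right)^{2} = 5^{2} = 25$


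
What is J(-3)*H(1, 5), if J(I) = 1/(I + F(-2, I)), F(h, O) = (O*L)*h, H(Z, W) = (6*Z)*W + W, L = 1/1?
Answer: 35/3 ≈ 11.667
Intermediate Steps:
L = 1
H(Z, W) = W + 6*W*Z (H(Z, W) = 6*W*Z + W = W + 6*W*Z)
F(h, O) = O*h (F(h, O) = (O*1)*h = O*h)
J(I) = -1/I (J(I) = 1/(I + I*(-2)) = 1/(I - 2*I) = 1/(-I) = -1/I)
J(-3)*H(1, 5) = (-1/(-3))*(5*(1 + 6*1)) = (-1*(-⅓))*(5*(1 + 6)) = (5*7)/3 = (⅓)*35 = 35/3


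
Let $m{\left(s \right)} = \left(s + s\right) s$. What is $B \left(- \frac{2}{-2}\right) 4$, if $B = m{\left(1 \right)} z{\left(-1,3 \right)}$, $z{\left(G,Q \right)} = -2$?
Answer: $-16$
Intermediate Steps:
$m{\left(s \right)} = 2 s^{2}$ ($m{\left(s \right)} = 2 s s = 2 s^{2}$)
$B = -4$ ($B = 2 \cdot 1^{2} \left(-2\right) = 2 \cdot 1 \left(-2\right) = 2 \left(-2\right) = -4$)
$B \left(- \frac{2}{-2}\right) 4 = - 4 \left(- \frac{2}{-2}\right) 4 = - 4 \left(\left(-2\right) \left(- \frac{1}{2}\right)\right) 4 = \left(-4\right) 1 \cdot 4 = \left(-4\right) 4 = -16$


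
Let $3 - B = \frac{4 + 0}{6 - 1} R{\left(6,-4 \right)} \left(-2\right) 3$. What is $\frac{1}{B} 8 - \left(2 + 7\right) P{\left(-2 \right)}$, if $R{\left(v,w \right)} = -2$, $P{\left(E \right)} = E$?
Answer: $\frac{554}{33} \approx 16.788$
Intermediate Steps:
$B = - \frac{33}{5}$ ($B = 3 - \frac{4 + 0}{6 - 1} \left(-2\right) \left(-2\right) 3 = 3 - \frac{4}{5} \left(-2\right) \left(-2\right) 3 = 3 - \left(- \frac{8}{5}\right) \left(-2\right) 3 = 3 - \frac{16}{5} \cdot 3 = 3 - \frac{48}{5} = - \frac{33}{5} \approx -6.6$)
$\frac{1}{B} 8 - \left(2 + 7\right) P{\left(-2 \right)} = \frac{1}{- \frac{33}{5}} \cdot 8 - \left(2 + 7\right) \left(-2\right) = \left(- \frac{5}{33}\right) 8 - 9 \left(-2\right) = - \frac{40}{33} - -18 = - \frac{40}{33} + 18 = \frac{554}{33}$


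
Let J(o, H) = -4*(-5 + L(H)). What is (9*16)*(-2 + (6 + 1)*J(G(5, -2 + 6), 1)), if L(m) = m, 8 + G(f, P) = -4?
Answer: 15840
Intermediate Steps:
G(f, P) = -12 (G(f, P) = -8 - 4 = -12)
J(o, H) = 20 - 4*H (J(o, H) = -4*(-5 + H) = 20 - 4*H)
(9*16)*(-2 + (6 + 1)*J(G(5, -2 + 6), 1)) = (9*16)*(-2 + (6 + 1)*(20 - 4*1)) = 144*(-2 + 7*(20 - 4)) = 144*(-2 + 7*16) = 144*(-2 + 112) = 144*110 = 15840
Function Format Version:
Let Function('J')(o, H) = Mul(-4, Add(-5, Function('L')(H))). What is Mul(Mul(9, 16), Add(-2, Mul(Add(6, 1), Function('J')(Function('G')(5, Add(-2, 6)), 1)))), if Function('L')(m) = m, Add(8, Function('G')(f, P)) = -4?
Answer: 15840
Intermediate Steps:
Function('G')(f, P) = -12 (Function('G')(f, P) = Add(-8, -4) = -12)
Function('J')(o, H) = Add(20, Mul(-4, H)) (Function('J')(o, H) = Mul(-4, Add(-5, H)) = Add(20, Mul(-4, H)))
Mul(Mul(9, 16), Add(-2, Mul(Add(6, 1), Function('J')(Function('G')(5, Add(-2, 6)), 1)))) = Mul(Mul(9, 16), Add(-2, Mul(Add(6, 1), Add(20, Mul(-4, 1))))) = Mul(144, Add(-2, Mul(7, Add(20, -4)))) = Mul(144, Add(-2, Mul(7, 16))) = Mul(144, Add(-2, 112)) = Mul(144, 110) = 15840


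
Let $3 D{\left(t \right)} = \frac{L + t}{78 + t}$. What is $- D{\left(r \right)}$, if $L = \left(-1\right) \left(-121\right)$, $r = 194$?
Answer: $- \frac{105}{272} \approx -0.38603$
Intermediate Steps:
$L = 121$
$D{\left(t \right)} = \frac{121 + t}{3 \left(78 + t\right)}$ ($D{\left(t \right)} = \frac{\left(121 + t\right) \frac{1}{78 + t}}{3} = \frac{\frac{1}{78 + t} \left(121 + t\right)}{3} = \frac{121 + t}{3 \left(78 + t\right)}$)
$- D{\left(r \right)} = - \frac{121 + 194}{3 \left(78 + 194\right)} = - \frac{315}{3 \cdot 272} = \left(-1\right) \frac{105}{272} = - \frac{105}{272}$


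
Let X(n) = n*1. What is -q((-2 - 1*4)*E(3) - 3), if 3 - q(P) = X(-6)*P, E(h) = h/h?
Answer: 51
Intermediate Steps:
X(n) = n
E(h) = 1
q(P) = 3 + 6*P (q(P) = 3 - (-6)*P = 3 + 6*P)
-q((-2 - 1*4)*E(3) - 3) = -(3 + 6*((-2 - 1*4)*1 - 3)) = -(3 + 6*((-2 - 4)*1 - 3)) = -(3 + 6*(-6*1 - 3)) = -(3 + 6*(-6 - 3)) = -(3 + 6*(-9)) = -(3 - 54) = -1*(-51) = 51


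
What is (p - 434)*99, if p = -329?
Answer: -75537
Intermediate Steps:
(p - 434)*99 = (-329 - 434)*99 = -763*99 = -75537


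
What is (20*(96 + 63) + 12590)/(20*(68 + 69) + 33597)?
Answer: 15770/36337 ≈ 0.43399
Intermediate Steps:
(20*(96 + 63) + 12590)/(20*(68 + 69) + 33597) = (20*159 + 12590)/(20*137 + 33597) = (3180 + 12590)/(2740 + 33597) = 15770/36337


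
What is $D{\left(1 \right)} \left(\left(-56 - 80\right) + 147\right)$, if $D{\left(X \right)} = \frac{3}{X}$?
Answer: $33$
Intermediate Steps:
$D{\left(1 \right)} \left(\left(-56 - 80\right) + 147\right) = \frac{3}{1} \left(\left(-56 - 80\right) + 147\right) = 3 \cdot 1 \left(\left(-56 - 80\right) + 147\right) = 3 \left(-136 + 147\right) = 3 \cdot 11 = 33$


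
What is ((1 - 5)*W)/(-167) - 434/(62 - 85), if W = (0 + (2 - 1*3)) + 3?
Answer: 72662/3841 ≈ 18.917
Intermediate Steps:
W = 2 (W = (0 + (2 - 3)) + 3 = (0 - 1) + 3 = -1 + 3 = 2)
((1 - 5)*W)/(-167) - 434/(62 - 85) = ((1 - 5)*2)/(-167) - 434/(62 - 85) = -4*2*(-1/167) - 434/(-23) = -8*(-1/167) - 434*(-1/23) = 8/167 + 434/23 = 72662/3841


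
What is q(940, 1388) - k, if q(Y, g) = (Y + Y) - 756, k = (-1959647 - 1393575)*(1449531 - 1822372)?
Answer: -1250218642578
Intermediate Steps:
k = 1250218643702 (k = -3353222*(-372841) = 1250218643702)
q(Y, g) = -756 + 2*Y (q(Y, g) = 2*Y - 756 = -756 + 2*Y)
q(940, 1388) - k = (-756 + 2*940) - 1*1250218643702 = (-756 + 1880) - 1250218643702 = 1124 - 1250218643702 = -1250218642578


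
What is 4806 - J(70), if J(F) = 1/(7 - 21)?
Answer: 67285/14 ≈ 4806.1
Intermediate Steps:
J(F) = -1/14 (J(F) = 1/(-14) = -1/14)
4806 - J(70) = 4806 - 1*(-1/14) = 4806 + 1/14 = 67285/14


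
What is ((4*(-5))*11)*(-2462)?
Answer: 541640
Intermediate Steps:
((4*(-5))*11)*(-2462) = -20*11*(-2462) = -220*(-2462) = 541640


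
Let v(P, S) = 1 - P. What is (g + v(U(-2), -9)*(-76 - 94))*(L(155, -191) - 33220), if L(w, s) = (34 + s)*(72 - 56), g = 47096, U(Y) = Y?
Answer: -1664610952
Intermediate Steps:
L(w, s) = 544 + 16*s (L(w, s) = (34 + s)*16 = 544 + 16*s)
(g + v(U(-2), -9)*(-76 - 94))*(L(155, -191) - 33220) = (47096 + (1 - 1*(-2))*(-76 - 94))*((544 + 16*(-191)) - 33220) = (47096 + (1 + 2)*(-170))*((544 - 3056) - 33220) = (47096 + 3*(-170))*(-2512 - 33220) = (47096 - 510)*(-35732) = 46586*(-35732) = -1664610952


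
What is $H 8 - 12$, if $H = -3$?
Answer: $-36$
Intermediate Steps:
$H 8 - 12 = \left(-3\right) 8 - 12 = -24 - 12 = -36$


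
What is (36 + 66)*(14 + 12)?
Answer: 2652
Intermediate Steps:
(36 + 66)*(14 + 12) = 102*26 = 2652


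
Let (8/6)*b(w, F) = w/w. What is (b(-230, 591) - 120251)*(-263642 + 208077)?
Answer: 26726820565/4 ≈ 6.6817e+9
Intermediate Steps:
b(w, F) = ¾ (b(w, F) = 3*(w/w)/4 = (¾)*1 = ¾)
(b(-230, 591) - 120251)*(-263642 + 208077) = (¾ - 120251)*(-263642 + 208077) = -481001/4*(-55565) = 26726820565/4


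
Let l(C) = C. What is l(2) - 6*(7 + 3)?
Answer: -58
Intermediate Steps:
l(2) - 6*(7 + 3) = 2 - 6*(7 + 3) = 2 - 6*10 = 2 - 60 = -58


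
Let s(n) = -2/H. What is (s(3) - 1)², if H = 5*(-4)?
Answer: 81/100 ≈ 0.81000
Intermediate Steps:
H = -20
s(n) = ⅒ (s(n) = -2/(-20) = -2*(-1/20) = ⅒)
(s(3) - 1)² = (⅒ - 1)² = (-9/10)² = 81/100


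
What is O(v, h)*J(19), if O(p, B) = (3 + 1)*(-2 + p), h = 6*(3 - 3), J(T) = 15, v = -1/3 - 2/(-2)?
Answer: -80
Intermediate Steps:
v = ⅔ (v = -1*⅓ - 2*(-½) = -⅓ + 1 = ⅔ ≈ 0.66667)
h = 0 (h = 6*0 = 0)
O(p, B) = -8 + 4*p (O(p, B) = 4*(-2 + p) = -8 + 4*p)
O(v, h)*J(19) = (-8 + 4*(⅔))*15 = (-8 + 8/3)*15 = -16/3*15 = -80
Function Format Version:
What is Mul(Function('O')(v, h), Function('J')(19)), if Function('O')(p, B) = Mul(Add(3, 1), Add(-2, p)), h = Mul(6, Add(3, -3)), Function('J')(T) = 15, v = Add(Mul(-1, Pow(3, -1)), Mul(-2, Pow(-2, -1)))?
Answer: -80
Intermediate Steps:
v = Rational(2, 3) (v = Add(Mul(-1, Rational(1, 3)), Mul(-2, Rational(-1, 2))) = Add(Rational(-1, 3), 1) = Rational(2, 3) ≈ 0.66667)
h = 0 (h = Mul(6, 0) = 0)
Function('O')(p, B) = Add(-8, Mul(4, p)) (Function('O')(p, B) = Mul(4, Add(-2, p)) = Add(-8, Mul(4, p)))
Mul(Function('O')(v, h), Function('J')(19)) = Mul(Add(-8, Mul(4, Rational(2, 3))), 15) = Mul(Add(-8, Rational(8, 3)), 15) = Mul(Rational(-16, 3), 15) = -80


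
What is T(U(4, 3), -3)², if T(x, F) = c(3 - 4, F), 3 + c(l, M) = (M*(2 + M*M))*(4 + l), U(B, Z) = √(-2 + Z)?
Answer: 10404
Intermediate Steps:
c(l, M) = -3 + M*(2 + M²)*(4 + l) (c(l, M) = -3 + (M*(2 + M*M))*(4 + l) = -3 + (M*(2 + M²))*(4 + l) = -3 + M*(2 + M²)*(4 + l))
T(x, F) = -3 + 3*F³ + 6*F (T(x, F) = -3 + 4*F³ + 8*F + (3 - 4)*F³ + 2*F*(3 - 4) = -3 + 4*F³ + 8*F - F³ + 2*F*(-1) = -3 + 4*F³ + 8*F - F³ - 2*F = -3 + 3*F³ + 6*F)
T(U(4, 3), -3)² = (-3 + 3*(-3)³ + 6*(-3))² = (-3 + 3*(-27) - 18)² = (-3 - 81 - 18)² = (-102)² = 10404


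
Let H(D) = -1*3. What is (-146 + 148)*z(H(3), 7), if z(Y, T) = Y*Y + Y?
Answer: 12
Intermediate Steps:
H(D) = -3
z(Y, T) = Y + Y² (z(Y, T) = Y² + Y = Y + Y²)
(-146 + 148)*z(H(3), 7) = (-146 + 148)*(-3*(1 - 3)) = 2*(-3*(-2)) = 2*6 = 12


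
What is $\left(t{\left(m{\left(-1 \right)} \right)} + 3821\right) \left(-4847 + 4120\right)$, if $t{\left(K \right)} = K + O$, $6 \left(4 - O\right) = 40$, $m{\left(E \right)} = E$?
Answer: $- \frac{8325604}{3} \approx -2.7752 \cdot 10^{6}$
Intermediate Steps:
$O = - \frac{8}{3}$ ($O = 4 - \frac{20}{3} = - \frac{8}{3} \approx -2.6667$)
$t{\left(K \right)} = - \frac{8}{3} + K$ ($t{\left(K \right)} = K - \frac{8}{3} = - \frac{8}{3} + K$)
$\left(t{\left(m{\left(-1 \right)} \right)} + 3821\right) \left(-4847 + 4120\right) = \left(\left(- \frac{8}{3} - 1\right) + 3821\right) \left(-4847 + 4120\right) = \left(- \frac{11}{3} + 3821\right) \left(-727\right) = \frac{11452}{3} \left(-727\right) = - \frac{8325604}{3}$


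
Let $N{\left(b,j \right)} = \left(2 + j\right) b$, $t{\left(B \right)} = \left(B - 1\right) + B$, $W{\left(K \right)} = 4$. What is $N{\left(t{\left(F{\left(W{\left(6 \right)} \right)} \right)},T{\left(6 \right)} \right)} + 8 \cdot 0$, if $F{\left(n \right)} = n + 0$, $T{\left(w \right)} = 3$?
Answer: $35$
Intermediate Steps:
$F{\left(n \right)} = n$
$t{\left(B \right)} = -1 + 2 B$ ($t{\left(B \right)} = \left(-1 + B\right) + B = -1 + 2 B$)
$N{\left(b,j \right)} = b \left(2 + j\right)$
$N{\left(t{\left(F{\left(W{\left(6 \right)} \right)} \right)},T{\left(6 \right)} \right)} + 8 \cdot 0 = \left(-1 + 2 \cdot 4\right) \left(2 + 3\right) + 8 \cdot 0 = \left(-1 + 8\right) 5 + 0 = 7 \cdot 5 + 0 = 35 + 0 = 35$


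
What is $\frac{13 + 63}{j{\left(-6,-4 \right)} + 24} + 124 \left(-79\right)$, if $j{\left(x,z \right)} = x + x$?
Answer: $- \frac{29369}{3} \approx -9789.7$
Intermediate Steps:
$j{\left(x,z \right)} = 2 x$
$\frac{13 + 63}{j{\left(-6,-4 \right)} + 24} + 124 \left(-79\right) = \frac{13 + 63}{2 \left(-6\right) + 24} + 124 \left(-79\right) = \frac{76}{-12 + 24} - 9796 = \frac{76}{12} - 9796 = 76 \cdot \frac{1}{12} - 9796 = \frac{19}{3} - 9796 = - \frac{29369}{3}$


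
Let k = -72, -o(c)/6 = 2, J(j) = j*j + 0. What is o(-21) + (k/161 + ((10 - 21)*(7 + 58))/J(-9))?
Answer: -277439/13041 ≈ -21.274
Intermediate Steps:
J(j) = j² (J(j) = j² + 0 = j²)
o(c) = -12 (o(c) = -6*2 = -12)
o(-21) + (k/161 + ((10 - 21)*(7 + 58))/J(-9)) = -12 + (-72/161 + ((10 - 21)*(7 + 58))/((-9)²)) = -12 + (-72*1/161 - 11*65/81) = -12 + (-72/161 - 715*1/81) = -12 + (-72/161 - 715/81) = -12 - 120947/13041 = -277439/13041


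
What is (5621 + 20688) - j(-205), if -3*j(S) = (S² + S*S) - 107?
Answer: 54290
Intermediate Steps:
j(S) = 107/3 - 2*S²/3 (j(S) = -((S² + S*S) - 107)/3 = -((S² + S²) - 107)/3 = -(2*S² - 107)/3 = -(-107 + 2*S²)/3 = 107/3 - 2*S²/3)
(5621 + 20688) - j(-205) = (5621 + 20688) - (107/3 - ⅔*(-205)²) = 26309 - (107/3 - ⅔*42025) = 26309 - (107/3 - 84050/3) = 26309 - 1*(-27981) = 26309 + 27981 = 54290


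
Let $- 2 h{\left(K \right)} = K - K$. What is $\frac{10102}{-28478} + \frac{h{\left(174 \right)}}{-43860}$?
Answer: $- \frac{5051}{14239} \approx -0.35473$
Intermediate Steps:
$h{\left(K \right)} = 0$ ($h{\left(K \right)} = - \frac{K - K}{2} = \left(- \frac{1}{2}\right) 0 = 0$)
$\frac{10102}{-28478} + \frac{h{\left(174 \right)}}{-43860} = \frac{10102}{-28478} + \frac{0}{-43860} = 10102 \left(- \frac{1}{28478}\right) + 0 \left(- \frac{1}{43860}\right) = - \frac{5051}{14239} + 0 = - \frac{5051}{14239}$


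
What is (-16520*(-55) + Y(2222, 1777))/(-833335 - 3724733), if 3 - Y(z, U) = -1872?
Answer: -910475/4558068 ≈ -0.19975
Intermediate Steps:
Y(z, U) = 1875 (Y(z, U) = 3 - 1*(-1872) = 3 + 1872 = 1875)
(-16520*(-55) + Y(2222, 1777))/(-833335 - 3724733) = (-16520*(-55) + 1875)/(-833335 - 3724733) = (908600 + 1875)/(-4558068) = 910475*(-1/4558068) = -910475/4558068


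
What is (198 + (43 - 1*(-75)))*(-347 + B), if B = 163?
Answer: -58144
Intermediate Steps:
(198 + (43 - 1*(-75)))*(-347 + B) = (198 + (43 - 1*(-75)))*(-347 + 163) = (198 + (43 + 75))*(-184) = (198 + 118)*(-184) = 316*(-184) = -58144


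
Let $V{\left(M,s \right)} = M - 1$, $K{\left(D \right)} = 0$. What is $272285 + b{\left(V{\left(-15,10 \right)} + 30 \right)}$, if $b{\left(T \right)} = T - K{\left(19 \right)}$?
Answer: $272299$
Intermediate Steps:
$V{\left(M,s \right)} = -1 + M$
$b{\left(T \right)} = T$ ($b{\left(T \right)} = T - 0 = T + 0 = T$)
$272285 + b{\left(V{\left(-15,10 \right)} + 30 \right)} = 272285 + \left(\left(-1 - 15\right) + 30\right) = 272285 + \left(-16 + 30\right) = 272285 + 14 = 272299$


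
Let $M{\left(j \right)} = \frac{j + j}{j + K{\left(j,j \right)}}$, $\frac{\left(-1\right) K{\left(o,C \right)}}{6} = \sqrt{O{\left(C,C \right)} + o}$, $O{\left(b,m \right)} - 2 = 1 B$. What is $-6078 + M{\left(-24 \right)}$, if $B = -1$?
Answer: $\frac{2 \left(- 3039 \sqrt{23} + 12152 i\right)}{\sqrt{23} - 4 i} \approx -6077.2 - 0.98376 i$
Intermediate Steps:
$O{\left(b,m \right)} = 1$ ($O{\left(b,m \right)} = 2 + 1 \left(-1\right) = 2 - 1 = 1$)
$K{\left(o,C \right)} = - 6 \sqrt{1 + o}$
$M{\left(j \right)} = \frac{2 j}{j - 6 \sqrt{1 + j}}$ ($M{\left(j \right)} = \frac{j + j}{j - 6 \sqrt{1 + j}} = \frac{2 j}{j - 6 \sqrt{1 + j}}$)
$-6078 + M{\left(-24 \right)} = -6078 + 2 \left(-24\right) \frac{1}{-24 - 6 \sqrt{1 - 24}} = -6078 + 2 \left(-24\right) \frac{1}{-24 - 6 \sqrt{-23}} = -6078 + 2 \left(-24\right) \frac{1}{-24 - 6 i \sqrt{23}} = -6078 - \frac{48}{-24 - 6 i \sqrt{23}}$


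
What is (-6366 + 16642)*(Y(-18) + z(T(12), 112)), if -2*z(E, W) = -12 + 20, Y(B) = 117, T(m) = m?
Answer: 1161188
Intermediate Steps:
z(E, W) = -4 (z(E, W) = -(-12 + 20)/2 = -½*8 = -4)
(-6366 + 16642)*(Y(-18) + z(T(12), 112)) = (-6366 + 16642)*(117 - 4) = 10276*113 = 1161188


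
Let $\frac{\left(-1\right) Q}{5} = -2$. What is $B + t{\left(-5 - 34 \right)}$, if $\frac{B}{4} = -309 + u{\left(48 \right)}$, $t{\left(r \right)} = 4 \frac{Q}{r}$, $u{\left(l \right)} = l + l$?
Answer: $- \frac{33268}{39} \approx -853.03$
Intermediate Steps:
$Q = 10$ ($Q = \left(-5\right) \left(-2\right) = 10$)
$u{\left(l \right)} = 2 l$
$t{\left(r \right)} = \frac{40}{r}$ ($t{\left(r \right)} = 4 \frac{10}{r} = \frac{40}{r}$)
$B = -852$ ($B = 4 \left(-309 + 2 \cdot 48\right) = 4 \left(-309 + 96\right) = 4 \left(-213\right) = -852$)
$B + t{\left(-5 - 34 \right)} = -852 + \frac{40}{-5 - 34} = -852 + \frac{40}{-39} = -852 + 40 \left(- \frac{1}{39}\right) = -852 - \frac{40}{39} = - \frac{33268}{39}$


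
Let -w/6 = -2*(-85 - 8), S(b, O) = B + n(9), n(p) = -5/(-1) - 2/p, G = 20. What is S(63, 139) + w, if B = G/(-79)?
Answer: -790259/711 ≈ -1111.5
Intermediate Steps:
B = -20/79 (B = 20/(-79) = 20*(-1/79) = -20/79 ≈ -0.25316)
n(p) = 5 - 2/p (n(p) = -5*(-1) - 2/p = 5 - 2/p)
S(b, O) = 3217/711 (S(b, O) = -20/79 + (5 - 2/9) = -20/79 + 43/9 = 3217/711)
w = -1116 (w = -(-12)*(-85 - 8) = -(-12)*(-93) = -6*186 = -1116)
S(63, 139) + w = 3217/711 - 1116 = -790259/711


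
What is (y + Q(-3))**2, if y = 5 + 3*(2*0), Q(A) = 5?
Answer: 100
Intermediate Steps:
y = 5 (y = 5 + 3*0 = 5 + 0 = 5)
(y + Q(-3))**2 = (5 + 5)**2 = 10**2 = 100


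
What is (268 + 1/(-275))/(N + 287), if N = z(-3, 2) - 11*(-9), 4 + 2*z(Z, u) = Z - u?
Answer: 147398/209825 ≈ 0.70248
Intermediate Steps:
z(Z, u) = -2 + Z/2 - u/2 (z(Z, u) = -2 + (Z - u)/2 = -2 + (Z/2 - u/2) = -2 + Z/2 - u/2)
N = 189/2 (N = (-2 + (½)*(-3) - ½*2) - 11*(-9) = (-2 - 3/2 - 1) + 99 = -9/2 + 99 = 189/2 ≈ 94.500)
(268 + 1/(-275))/(N + 287) = (268 + 1/(-275))/(189/2 + 287) = (268 - 1/275)/(763/2) = (73699/275)*(2/763) = 147398/209825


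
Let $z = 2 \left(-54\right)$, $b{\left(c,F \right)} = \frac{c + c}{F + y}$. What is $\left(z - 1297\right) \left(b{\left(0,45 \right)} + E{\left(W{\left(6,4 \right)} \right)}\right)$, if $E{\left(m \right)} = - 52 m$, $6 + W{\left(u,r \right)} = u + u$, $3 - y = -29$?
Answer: $438360$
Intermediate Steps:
$y = 32$ ($y = 3 - -29 = 3 + 29 = 32$)
$b{\left(c,F \right)} = \frac{2 c}{32 + F}$ ($b{\left(c,F \right)} = \frac{c + c}{F + 32} = \frac{2 c}{32 + F}$)
$W{\left(u,r \right)} = -6 + 2 u$ ($W{\left(u,r \right)} = -6 + \left(u + u\right) = -6 + 2 u$)
$z = -108$
$\left(z - 1297\right) \left(b{\left(0,45 \right)} + E{\left(W{\left(6,4 \right)} \right)}\right) = \left(-108 - 1297\right) \left(2 \cdot 0 \frac{1}{32 + 45} - 52 \left(-6 + 2 \cdot 6\right)\right) = - 1405 \left(2 \cdot 0 \cdot \frac{1}{77} - 52 \left(-6 + 12\right)\right) = - 1405 \left(2 \cdot 0 \cdot \frac{1}{77} - 312\right) = - 1405 \left(0 - 312\right) = \left(-1405\right) \left(-312\right) = 438360$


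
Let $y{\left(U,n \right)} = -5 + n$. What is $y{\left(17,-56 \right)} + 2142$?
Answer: $2081$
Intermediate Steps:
$y{\left(17,-56 \right)} + 2142 = \left(-5 - 56\right) + 2142 = -61 + 2142 = 2081$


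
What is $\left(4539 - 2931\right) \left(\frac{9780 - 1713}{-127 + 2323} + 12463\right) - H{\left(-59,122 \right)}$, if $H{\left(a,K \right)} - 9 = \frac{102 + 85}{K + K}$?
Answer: $\frac{4891321897}{244} \approx 2.0046 \cdot 10^{7}$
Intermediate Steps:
$H{\left(a,K \right)} = 9 + \frac{187}{2 K}$ ($H{\left(a,K \right)} = 9 + \frac{102 + 85}{K + K} = 9 + \frac{187}{2 K}$)
$\left(4539 - 2931\right) \left(\frac{9780 - 1713}{-127 + 2323} + 12463\right) - H{\left(-59,122 \right)} = \left(4539 - 2931\right) \left(\frac{9780 - 1713}{-127 + 2323} + 12463\right) - \left(9 + \frac{187}{2 \cdot 122}\right) = 1608 \left(\frac{8067}{2196} + 12463\right) - \left(9 + \frac{187}{2} \cdot \frac{1}{122}\right) = 1608 \left(8067 \cdot \frac{1}{2196} + 12463\right) - \left(9 + \frac{187}{244}\right) = 1608 \left(\frac{2689}{732} + 12463\right) - \frac{2383}{244} = 1608 \cdot \frac{9125605}{732} - \frac{2383}{244} = \frac{1222831070}{61} - \frac{2383}{244} = \frac{4891321897}{244}$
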